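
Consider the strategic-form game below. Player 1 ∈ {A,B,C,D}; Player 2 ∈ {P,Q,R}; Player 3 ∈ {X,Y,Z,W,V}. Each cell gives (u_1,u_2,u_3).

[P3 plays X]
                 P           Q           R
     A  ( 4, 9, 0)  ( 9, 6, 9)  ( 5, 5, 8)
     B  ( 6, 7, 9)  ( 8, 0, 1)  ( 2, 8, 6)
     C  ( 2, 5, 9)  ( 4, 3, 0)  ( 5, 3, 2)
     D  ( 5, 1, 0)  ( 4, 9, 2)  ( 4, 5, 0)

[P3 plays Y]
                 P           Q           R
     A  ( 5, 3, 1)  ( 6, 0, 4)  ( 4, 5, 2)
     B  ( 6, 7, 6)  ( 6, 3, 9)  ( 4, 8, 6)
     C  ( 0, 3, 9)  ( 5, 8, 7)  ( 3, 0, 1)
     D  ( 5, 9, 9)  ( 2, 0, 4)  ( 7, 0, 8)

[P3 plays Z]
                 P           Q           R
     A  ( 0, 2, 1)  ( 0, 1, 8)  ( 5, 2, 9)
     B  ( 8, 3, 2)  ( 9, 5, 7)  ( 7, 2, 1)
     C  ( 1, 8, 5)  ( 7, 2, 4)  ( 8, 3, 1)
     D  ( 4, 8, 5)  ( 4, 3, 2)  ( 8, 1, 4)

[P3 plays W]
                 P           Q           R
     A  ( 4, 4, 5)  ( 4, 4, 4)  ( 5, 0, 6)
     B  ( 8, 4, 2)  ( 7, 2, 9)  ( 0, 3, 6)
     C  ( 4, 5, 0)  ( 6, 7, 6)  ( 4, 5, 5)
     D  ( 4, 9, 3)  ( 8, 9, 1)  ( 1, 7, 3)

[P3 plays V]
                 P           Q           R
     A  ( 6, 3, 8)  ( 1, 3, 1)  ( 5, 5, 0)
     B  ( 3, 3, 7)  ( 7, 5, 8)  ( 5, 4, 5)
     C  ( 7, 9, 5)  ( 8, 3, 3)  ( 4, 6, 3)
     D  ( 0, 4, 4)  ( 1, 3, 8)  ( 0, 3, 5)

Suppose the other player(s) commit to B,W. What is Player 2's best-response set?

u_2(P vs B,W) = 4
u_2(Q vs B,W) = 2
u_2(R vs B,W) = 3
max payoff 4 at {P}

BR_2 = {P}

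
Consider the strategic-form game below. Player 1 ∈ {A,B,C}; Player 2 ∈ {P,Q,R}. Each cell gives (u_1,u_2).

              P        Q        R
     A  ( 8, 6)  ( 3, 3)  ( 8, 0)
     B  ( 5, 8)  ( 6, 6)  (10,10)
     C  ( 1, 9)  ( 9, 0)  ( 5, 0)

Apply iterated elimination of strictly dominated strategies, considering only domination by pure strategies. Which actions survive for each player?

P2 drop Q (P beats it: A:6>3 B:8>6 C:9>0)
P1 drop C (A beats it: P:8>1 R:8>5)
P1→{A,B} P2→{P,R}

Survivors P1:{A,B} P2:{P,R}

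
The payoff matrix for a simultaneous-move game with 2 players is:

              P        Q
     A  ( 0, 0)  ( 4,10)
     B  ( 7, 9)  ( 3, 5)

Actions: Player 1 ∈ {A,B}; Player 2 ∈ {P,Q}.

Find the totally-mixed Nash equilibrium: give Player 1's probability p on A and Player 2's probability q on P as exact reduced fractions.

P1 indiff ⇒ q·0+(1-q)·4 = q·7+(1-q)·3 ⇒ q(-7) = (1-q)(-1) ⇒ q = 1/8
P2 indiff ⇒ p·0+(1-p)·9 = p·10+(1-p)·5 ⇒ p(-10) = (1-p)(-4) ⇒ p = 2/7

(p,q) = (2/7, 1/8)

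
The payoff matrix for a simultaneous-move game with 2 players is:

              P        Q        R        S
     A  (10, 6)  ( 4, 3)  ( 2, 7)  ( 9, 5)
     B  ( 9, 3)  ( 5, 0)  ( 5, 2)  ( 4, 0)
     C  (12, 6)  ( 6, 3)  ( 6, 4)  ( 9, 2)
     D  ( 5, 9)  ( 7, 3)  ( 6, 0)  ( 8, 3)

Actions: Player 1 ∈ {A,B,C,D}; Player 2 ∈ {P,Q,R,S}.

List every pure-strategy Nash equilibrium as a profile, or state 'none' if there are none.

(A,P): not NE [P1→C gives 12>10; P2→R gives 7>6]
(A,Q): not NE [P1→D gives 7>4; P2→R gives 7>3]
(A,R): not NE [P1→D gives 6>2]
(A,S): not NE [P2→R gives 7>5]
(B,P): not NE [P1→C gives 12>9]
(B,Q): not NE [P1→D gives 7>5; P2→P gives 3>0]
(B,R): not NE [P1→D gives 6>5; P2→P gives 3>2]
(B,S): not NE [P1→C gives 9>4; P2→P gives 3>0]
(C,P): NE
(C,Q): not NE [P1→D gives 7>6; P2→P gives 6>3]
(C,R): not NE [P2→P gives 6>4]
(C,S): not NE [P2→P gives 6>2]
(D,P): not NE [P1→C gives 12>5]
(D,Q): not NE [P2→P gives 9>3]
(D,R): not NE [P2→P gives 9>0]
(D,S): not NE [P1→C gives 9>8; P2→P gives 9>3]

NE set: (C,P)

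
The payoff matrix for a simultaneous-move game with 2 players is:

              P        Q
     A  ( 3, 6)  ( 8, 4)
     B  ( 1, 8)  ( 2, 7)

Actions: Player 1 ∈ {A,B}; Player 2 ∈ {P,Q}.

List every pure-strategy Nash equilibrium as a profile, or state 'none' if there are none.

NE set: (A,P)

(A,P): NE
(A,Q): not NE [P2→P gives 6>4]
(B,P): not NE [P1→A gives 3>1]
(B,Q): not NE [P1→A gives 8>2; P2→P gives 8>7]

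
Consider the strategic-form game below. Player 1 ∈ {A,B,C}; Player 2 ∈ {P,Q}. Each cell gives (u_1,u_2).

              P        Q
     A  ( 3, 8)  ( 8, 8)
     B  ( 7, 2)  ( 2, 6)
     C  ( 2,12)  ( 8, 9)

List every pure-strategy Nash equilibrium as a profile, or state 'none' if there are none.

Nash profiles: (A,Q)

(A,P): not NE [P1→B gives 7>3]
(A,Q): NE
(B,P): not NE [P2→Q gives 6>2]
(B,Q): not NE [P1→C gives 8>2]
(C,P): not NE [P1→B gives 7>2]
(C,Q): not NE [P2→P gives 12>9]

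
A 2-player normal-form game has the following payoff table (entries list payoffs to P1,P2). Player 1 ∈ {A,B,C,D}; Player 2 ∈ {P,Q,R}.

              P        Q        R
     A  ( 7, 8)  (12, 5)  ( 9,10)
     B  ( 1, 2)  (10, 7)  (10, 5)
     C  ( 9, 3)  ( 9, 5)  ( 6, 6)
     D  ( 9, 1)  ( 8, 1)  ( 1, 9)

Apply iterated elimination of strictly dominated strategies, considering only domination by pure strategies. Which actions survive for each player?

Survivors P1:{A,B} P2:{Q,R}

P2 drop P (R beats it: A:10>8 B:5>2 C:6>3 D:9>1)
P1 drop C (A beats it: Q:12>9 R:9>6)
P1 drop D (A beats it: Q:12>8 R:9>1)
P1→{A,B} P2→{Q,R}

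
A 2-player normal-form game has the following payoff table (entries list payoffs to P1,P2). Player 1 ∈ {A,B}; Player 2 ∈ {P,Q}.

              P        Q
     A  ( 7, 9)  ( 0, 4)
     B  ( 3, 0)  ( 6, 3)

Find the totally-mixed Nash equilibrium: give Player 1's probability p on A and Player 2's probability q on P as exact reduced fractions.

P1 indiff ⇒ q·7+(1-q)·0 = q·3+(1-q)·6 ⇒ q(4) = (1-q)(6) ⇒ q = 3/5
P2 indiff ⇒ p·9+(1-p)·0 = p·4+(1-p)·3 ⇒ p(5) = (1-p)(3) ⇒ p = 3/8

(p,q) = (3/8, 3/5)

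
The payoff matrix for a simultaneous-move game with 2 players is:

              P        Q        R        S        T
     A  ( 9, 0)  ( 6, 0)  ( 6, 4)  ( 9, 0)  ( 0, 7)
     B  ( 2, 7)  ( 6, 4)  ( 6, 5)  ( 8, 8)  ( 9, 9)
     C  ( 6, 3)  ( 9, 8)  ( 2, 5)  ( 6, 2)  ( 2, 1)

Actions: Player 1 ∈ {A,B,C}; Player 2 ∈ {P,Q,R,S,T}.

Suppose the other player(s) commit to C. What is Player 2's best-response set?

BR_2 = {Q}

u_2(P vs C) = 3
u_2(Q vs C) = 8
u_2(R vs C) = 5
u_2(S vs C) = 2
u_2(T vs C) = 1
max payoff 8 at {Q}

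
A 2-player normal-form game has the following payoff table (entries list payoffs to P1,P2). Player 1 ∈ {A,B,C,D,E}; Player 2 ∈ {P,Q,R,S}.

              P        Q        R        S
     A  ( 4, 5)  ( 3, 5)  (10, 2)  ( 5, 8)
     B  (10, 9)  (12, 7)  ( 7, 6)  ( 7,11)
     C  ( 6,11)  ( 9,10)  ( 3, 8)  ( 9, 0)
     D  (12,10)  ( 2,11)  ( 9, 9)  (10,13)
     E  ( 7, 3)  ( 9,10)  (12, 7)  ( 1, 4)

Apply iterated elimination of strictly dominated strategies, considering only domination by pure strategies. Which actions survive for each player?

Survivors P1:{B,C,D} P2:{P,Q,S}

P2 drop R (Q beats it: A:5>2 B:7>6 C:10>8 D:11>9 E:10>7)
P1 drop A (B beats it: P:10>4 Q:12>3 S:7>5)
P1 drop E (B beats it: P:10>7 Q:12>9 S:7>1)
P1→{B,C,D} P2→{P,Q,S}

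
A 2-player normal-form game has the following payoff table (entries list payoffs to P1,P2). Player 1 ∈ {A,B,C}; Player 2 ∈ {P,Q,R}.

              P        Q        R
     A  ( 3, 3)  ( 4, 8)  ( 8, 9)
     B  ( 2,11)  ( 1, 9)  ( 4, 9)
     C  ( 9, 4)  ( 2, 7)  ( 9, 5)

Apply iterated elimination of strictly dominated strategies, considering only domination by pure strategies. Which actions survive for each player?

Survivors P1:{A,C} P2:{Q,R}

P1 drop B (A beats it: P:3>2 Q:4>1 R:8>4)
P2 drop P (Q beats it: A:8>3 C:7>4)
P1→{A,C} P2→{Q,R}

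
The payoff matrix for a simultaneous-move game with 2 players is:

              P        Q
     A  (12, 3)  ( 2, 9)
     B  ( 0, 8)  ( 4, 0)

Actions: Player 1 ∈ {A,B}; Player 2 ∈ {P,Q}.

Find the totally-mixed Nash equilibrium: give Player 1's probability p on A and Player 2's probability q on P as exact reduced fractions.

P1 indiff ⇒ q·12+(1-q)·2 = q·0+(1-q)·4 ⇒ q(12) = (1-q)(2) ⇒ q = 1/7
P2 indiff ⇒ p·3+(1-p)·8 = p·9+(1-p)·0 ⇒ p(-6) = (1-p)(-8) ⇒ p = 4/7

p=4/7, q=1/7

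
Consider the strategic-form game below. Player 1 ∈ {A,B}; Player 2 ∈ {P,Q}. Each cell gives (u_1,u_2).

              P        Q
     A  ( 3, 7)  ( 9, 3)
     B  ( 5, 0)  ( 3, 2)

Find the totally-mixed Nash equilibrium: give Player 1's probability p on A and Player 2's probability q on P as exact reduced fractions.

P1 mixes 1/3 on A; P2 mixes 3/4 on P

P1 indiff ⇒ q·3+(1-q)·9 = q·5+(1-q)·3 ⇒ q(-2) = (1-q)(-6) ⇒ q = 3/4
P2 indiff ⇒ p·7+(1-p)·0 = p·3+(1-p)·2 ⇒ p(4) = (1-p)(2) ⇒ p = 1/3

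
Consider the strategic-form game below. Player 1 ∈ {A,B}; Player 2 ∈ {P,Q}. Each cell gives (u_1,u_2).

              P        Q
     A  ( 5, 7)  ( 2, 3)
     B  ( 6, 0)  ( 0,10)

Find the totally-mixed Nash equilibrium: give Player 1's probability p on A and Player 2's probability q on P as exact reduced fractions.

p=5/7, q=2/3

P1 indiff ⇒ q·5+(1-q)·2 = q·6+(1-q)·0 ⇒ q(-1) = (1-q)(-2) ⇒ q = 2/3
P2 indiff ⇒ p·7+(1-p)·0 = p·3+(1-p)·10 ⇒ p(4) = (1-p)(10) ⇒ p = 5/7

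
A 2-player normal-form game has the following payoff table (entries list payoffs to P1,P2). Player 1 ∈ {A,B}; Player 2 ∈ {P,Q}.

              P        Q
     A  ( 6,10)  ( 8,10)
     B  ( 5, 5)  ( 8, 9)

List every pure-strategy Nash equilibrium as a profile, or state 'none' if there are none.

NE set: (A,P), (A,Q), (B,Q)

(A,P): NE
(A,Q): NE
(B,P): not NE [P1→A gives 6>5; P2→Q gives 9>5]
(B,Q): NE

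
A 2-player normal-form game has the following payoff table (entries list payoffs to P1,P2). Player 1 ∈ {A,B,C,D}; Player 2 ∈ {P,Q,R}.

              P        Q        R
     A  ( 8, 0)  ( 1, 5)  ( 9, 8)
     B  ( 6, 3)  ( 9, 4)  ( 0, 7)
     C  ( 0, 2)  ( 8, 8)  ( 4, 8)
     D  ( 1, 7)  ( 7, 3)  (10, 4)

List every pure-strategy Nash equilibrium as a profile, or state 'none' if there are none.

(A,P): not NE [P2→R gives 8>0]
(A,Q): not NE [P1→B gives 9>1; P2→R gives 8>5]
(A,R): not NE [P1→D gives 10>9]
(B,P): not NE [P1→A gives 8>6; P2→R gives 7>3]
(B,Q): not NE [P2→R gives 7>4]
(B,R): not NE [P1→D gives 10>0]
(C,P): not NE [P1→A gives 8>0; P2→R gives 8>2]
(C,Q): not NE [P1→B gives 9>8]
(C,R): not NE [P1→D gives 10>4]
(D,P): not NE [P1→A gives 8>1]
(D,Q): not NE [P1→B gives 9>7; P2→P gives 7>3]
(D,R): not NE [P2→P gives 7>4]

No pure NE.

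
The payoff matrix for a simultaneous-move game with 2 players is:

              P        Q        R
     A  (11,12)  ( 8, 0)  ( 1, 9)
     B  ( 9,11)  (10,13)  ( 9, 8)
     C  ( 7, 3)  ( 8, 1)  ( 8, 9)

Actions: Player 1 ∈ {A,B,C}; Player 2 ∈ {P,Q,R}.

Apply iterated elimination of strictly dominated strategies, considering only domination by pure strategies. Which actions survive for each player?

P1 drop C (B beats it: P:9>7 Q:10>8 R:9>8)
P2 drop R (P beats it: A:12>9 B:11>8)
P1→{A,B} P2→{P,Q}

IESDS → P1:{A,B} P2:{P,Q}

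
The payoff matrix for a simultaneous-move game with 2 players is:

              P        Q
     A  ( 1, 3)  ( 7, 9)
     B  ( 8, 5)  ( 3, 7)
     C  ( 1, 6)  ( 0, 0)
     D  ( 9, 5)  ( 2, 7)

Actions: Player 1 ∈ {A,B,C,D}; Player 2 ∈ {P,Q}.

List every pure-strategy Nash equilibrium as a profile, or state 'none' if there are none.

(A,P): not NE [P1→D gives 9>1; P2→Q gives 9>3]
(A,Q): NE
(B,P): not NE [P1→D gives 9>8; P2→Q gives 7>5]
(B,Q): not NE [P1→A gives 7>3]
(C,P): not NE [P1→D gives 9>1]
(C,Q): not NE [P1→A gives 7>0; P2→P gives 6>0]
(D,P): not NE [P2→Q gives 7>5]
(D,Q): not NE [P1→A gives 7>2]

PSNE = {(A,Q)}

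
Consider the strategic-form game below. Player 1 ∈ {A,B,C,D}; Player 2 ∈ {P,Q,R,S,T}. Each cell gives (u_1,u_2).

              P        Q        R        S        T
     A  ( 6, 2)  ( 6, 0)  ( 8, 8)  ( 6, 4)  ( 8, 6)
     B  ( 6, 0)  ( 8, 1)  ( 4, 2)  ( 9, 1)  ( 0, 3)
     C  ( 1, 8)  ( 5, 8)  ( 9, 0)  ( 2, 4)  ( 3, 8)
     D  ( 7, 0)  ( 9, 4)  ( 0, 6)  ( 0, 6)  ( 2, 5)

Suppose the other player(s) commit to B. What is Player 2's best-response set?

P2 best: {T}

u_2(P vs B) = 0
u_2(Q vs B) = 1
u_2(R vs B) = 2
u_2(S vs B) = 1
u_2(T vs B) = 3
max payoff 3 at {T}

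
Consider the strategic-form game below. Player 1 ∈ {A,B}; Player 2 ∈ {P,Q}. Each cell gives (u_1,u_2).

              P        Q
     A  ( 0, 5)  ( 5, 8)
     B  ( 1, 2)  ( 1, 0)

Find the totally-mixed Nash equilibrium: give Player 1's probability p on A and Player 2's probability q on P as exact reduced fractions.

(p,q) = (2/5, 4/5)

P1 indiff ⇒ q·0+(1-q)·5 = q·1+(1-q)·1 ⇒ q(-1) = (1-q)(-4) ⇒ q = 4/5
P2 indiff ⇒ p·5+(1-p)·2 = p·8+(1-p)·0 ⇒ p(-3) = (1-p)(-2) ⇒ p = 2/5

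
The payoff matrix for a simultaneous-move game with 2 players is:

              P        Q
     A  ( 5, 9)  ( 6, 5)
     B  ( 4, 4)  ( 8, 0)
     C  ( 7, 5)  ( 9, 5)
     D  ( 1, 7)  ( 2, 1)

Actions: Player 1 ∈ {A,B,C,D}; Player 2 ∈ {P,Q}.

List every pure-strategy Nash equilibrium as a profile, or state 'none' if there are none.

NE set: (C,P), (C,Q)

(A,P): not NE [P1→C gives 7>5]
(A,Q): not NE [P1→C gives 9>6; P2→P gives 9>5]
(B,P): not NE [P1→C gives 7>4]
(B,Q): not NE [P1→C gives 9>8; P2→P gives 4>0]
(C,P): NE
(C,Q): NE
(D,P): not NE [P1→C gives 7>1]
(D,Q): not NE [P1→C gives 9>2; P2→P gives 7>1]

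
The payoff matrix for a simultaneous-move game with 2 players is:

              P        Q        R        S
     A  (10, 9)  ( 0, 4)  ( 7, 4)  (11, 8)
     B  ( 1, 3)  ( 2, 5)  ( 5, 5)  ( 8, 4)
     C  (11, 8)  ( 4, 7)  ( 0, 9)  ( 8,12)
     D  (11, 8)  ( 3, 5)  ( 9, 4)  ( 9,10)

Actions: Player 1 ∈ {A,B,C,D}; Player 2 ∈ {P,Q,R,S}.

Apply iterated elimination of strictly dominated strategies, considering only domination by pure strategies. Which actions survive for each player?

Survivors P1:{A,C,D} P2:{P,S}

P1 drop B (D beats it: P:11>1 Q:3>2 R:9>5 S:9>8)
P2 drop Q (P beats it: A:9>4 C:8>7 D:8>5)
P2 drop R (S beats it: A:8>4 C:12>9 D:10>4)
P1→{A,C,D} P2→{P,S}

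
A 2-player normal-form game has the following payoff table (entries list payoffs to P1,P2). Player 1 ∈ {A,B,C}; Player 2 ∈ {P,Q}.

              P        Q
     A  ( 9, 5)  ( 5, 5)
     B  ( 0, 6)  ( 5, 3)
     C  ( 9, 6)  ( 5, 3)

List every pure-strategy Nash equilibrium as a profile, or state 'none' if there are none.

(A,P): NE
(A,Q): NE
(B,P): not NE [P1→C gives 9>0]
(B,Q): not NE [P2→P gives 6>3]
(C,P): NE
(C,Q): not NE [P2→P gives 6>3]

Nash profiles: (A,P), (A,Q), (C,P)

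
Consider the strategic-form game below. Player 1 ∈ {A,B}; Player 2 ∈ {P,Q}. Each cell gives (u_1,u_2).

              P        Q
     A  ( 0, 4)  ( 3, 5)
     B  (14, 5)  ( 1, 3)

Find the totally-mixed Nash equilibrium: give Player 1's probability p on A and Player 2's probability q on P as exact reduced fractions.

P1 indiff ⇒ q·0+(1-q)·3 = q·14+(1-q)·1 ⇒ q(-14) = (1-q)(-2) ⇒ q = 1/8
P2 indiff ⇒ p·4+(1-p)·5 = p·5+(1-p)·3 ⇒ p(-1) = (1-p)(-2) ⇒ p = 2/3

P1 mixes 2/3 on A; P2 mixes 1/8 on P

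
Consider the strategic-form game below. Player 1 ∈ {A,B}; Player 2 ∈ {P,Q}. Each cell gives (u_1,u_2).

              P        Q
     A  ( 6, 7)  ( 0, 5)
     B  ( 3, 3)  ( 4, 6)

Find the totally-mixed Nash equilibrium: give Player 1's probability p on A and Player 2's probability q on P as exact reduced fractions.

p=3/5, q=4/7

P1 indiff ⇒ q·6+(1-q)·0 = q·3+(1-q)·4 ⇒ q(3) = (1-q)(4) ⇒ q = 4/7
P2 indiff ⇒ p·7+(1-p)·3 = p·5+(1-p)·6 ⇒ p(2) = (1-p)(3) ⇒ p = 3/5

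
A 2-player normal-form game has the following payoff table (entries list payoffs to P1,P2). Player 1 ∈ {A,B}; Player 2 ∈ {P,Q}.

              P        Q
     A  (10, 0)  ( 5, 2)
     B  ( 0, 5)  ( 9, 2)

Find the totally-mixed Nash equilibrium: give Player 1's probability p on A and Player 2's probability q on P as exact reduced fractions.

P1 indiff ⇒ q·10+(1-q)·5 = q·0+(1-q)·9 ⇒ q(10) = (1-q)(4) ⇒ q = 2/7
P2 indiff ⇒ p·0+(1-p)·5 = p·2+(1-p)·2 ⇒ p(-2) = (1-p)(-3) ⇒ p = 3/5

p=3/5, q=2/7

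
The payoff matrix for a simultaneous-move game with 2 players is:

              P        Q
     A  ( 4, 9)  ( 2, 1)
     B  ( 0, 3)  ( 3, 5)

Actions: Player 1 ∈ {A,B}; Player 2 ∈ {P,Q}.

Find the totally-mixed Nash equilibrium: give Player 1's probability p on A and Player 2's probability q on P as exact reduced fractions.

p=1/5, q=1/5

P1 indiff ⇒ q·4+(1-q)·2 = q·0+(1-q)·3 ⇒ q(4) = (1-q)(1) ⇒ q = 1/5
P2 indiff ⇒ p·9+(1-p)·3 = p·1+(1-p)·5 ⇒ p(8) = (1-p)(2) ⇒ p = 1/5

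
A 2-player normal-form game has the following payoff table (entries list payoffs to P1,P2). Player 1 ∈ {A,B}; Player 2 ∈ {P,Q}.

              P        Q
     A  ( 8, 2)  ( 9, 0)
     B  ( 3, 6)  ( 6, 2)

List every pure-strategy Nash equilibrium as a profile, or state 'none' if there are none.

Nash profiles: (A,P)

(A,P): NE
(A,Q): not NE [P2→P gives 2>0]
(B,P): not NE [P1→A gives 8>3]
(B,Q): not NE [P1→A gives 9>6; P2→P gives 6>2]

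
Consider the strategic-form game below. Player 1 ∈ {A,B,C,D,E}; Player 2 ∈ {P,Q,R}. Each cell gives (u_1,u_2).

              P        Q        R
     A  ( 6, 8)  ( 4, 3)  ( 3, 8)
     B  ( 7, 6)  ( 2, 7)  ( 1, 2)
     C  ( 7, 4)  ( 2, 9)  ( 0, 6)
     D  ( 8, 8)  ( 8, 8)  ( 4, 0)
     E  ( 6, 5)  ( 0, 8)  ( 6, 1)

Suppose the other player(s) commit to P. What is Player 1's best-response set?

P1 best: {D}

u_1(A vs P) = 6
u_1(B vs P) = 7
u_1(C vs P) = 7
u_1(D vs P) = 8
u_1(E vs P) = 6
max payoff 8 at {D}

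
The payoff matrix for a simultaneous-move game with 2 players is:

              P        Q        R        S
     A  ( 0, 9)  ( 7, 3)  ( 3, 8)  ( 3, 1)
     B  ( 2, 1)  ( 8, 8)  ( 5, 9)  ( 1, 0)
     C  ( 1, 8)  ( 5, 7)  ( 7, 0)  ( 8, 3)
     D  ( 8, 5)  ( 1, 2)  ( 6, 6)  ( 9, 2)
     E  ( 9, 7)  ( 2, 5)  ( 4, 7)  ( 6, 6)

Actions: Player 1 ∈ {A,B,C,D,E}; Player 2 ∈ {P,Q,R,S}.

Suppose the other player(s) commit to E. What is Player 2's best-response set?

P2 best: {P,R}

u_2(P vs E) = 7
u_2(Q vs E) = 5
u_2(R vs E) = 7
u_2(S vs E) = 6
max payoff 7 at {P,R}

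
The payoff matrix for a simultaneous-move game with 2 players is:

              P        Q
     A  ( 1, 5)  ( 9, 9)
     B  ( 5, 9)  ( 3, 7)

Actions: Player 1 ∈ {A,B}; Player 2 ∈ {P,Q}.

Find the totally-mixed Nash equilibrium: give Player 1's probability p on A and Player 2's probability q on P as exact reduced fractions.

(p,q) = (1/3, 3/5)

P1 indiff ⇒ q·1+(1-q)·9 = q·5+(1-q)·3 ⇒ q(-4) = (1-q)(-6) ⇒ q = 3/5
P2 indiff ⇒ p·5+(1-p)·9 = p·9+(1-p)·7 ⇒ p(-4) = (1-p)(-2) ⇒ p = 1/3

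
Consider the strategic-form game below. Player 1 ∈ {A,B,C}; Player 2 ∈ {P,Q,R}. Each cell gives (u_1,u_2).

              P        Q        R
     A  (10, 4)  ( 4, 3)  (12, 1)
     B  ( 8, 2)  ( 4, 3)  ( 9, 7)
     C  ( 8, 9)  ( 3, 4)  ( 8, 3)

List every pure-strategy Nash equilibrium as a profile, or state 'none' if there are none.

(A,P): NE
(A,Q): not NE [P2→P gives 4>3]
(A,R): not NE [P2→P gives 4>1]
(B,P): not NE [P1→A gives 10>8; P2→R gives 7>2]
(B,Q): not NE [P2→R gives 7>3]
(B,R): not NE [P1→A gives 12>9]
(C,P): not NE [P1→A gives 10>8]
(C,Q): not NE [P1→B gives 4>3; P2→P gives 9>4]
(C,R): not NE [P1→A gives 12>8; P2→P gives 9>3]

NE set: (A,P)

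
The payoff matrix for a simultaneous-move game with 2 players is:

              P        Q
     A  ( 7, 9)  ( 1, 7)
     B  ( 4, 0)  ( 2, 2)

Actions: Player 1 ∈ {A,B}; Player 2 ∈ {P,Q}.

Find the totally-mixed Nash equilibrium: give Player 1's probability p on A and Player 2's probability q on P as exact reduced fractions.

p=1/2, q=1/4

P1 indiff ⇒ q·7+(1-q)·1 = q·4+(1-q)·2 ⇒ q(3) = (1-q)(1) ⇒ q = 1/4
P2 indiff ⇒ p·9+(1-p)·0 = p·7+(1-p)·2 ⇒ p(2) = (1-p)(2) ⇒ p = 1/2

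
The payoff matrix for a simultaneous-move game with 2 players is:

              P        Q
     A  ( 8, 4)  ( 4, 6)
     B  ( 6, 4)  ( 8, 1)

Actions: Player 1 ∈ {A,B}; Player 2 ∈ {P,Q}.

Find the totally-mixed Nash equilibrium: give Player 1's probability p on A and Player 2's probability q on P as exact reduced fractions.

P1 indiff ⇒ q·8+(1-q)·4 = q·6+(1-q)·8 ⇒ q(2) = (1-q)(4) ⇒ q = 2/3
P2 indiff ⇒ p·4+(1-p)·4 = p·6+(1-p)·1 ⇒ p(-2) = (1-p)(-3) ⇒ p = 3/5

(p,q) = (3/5, 2/3)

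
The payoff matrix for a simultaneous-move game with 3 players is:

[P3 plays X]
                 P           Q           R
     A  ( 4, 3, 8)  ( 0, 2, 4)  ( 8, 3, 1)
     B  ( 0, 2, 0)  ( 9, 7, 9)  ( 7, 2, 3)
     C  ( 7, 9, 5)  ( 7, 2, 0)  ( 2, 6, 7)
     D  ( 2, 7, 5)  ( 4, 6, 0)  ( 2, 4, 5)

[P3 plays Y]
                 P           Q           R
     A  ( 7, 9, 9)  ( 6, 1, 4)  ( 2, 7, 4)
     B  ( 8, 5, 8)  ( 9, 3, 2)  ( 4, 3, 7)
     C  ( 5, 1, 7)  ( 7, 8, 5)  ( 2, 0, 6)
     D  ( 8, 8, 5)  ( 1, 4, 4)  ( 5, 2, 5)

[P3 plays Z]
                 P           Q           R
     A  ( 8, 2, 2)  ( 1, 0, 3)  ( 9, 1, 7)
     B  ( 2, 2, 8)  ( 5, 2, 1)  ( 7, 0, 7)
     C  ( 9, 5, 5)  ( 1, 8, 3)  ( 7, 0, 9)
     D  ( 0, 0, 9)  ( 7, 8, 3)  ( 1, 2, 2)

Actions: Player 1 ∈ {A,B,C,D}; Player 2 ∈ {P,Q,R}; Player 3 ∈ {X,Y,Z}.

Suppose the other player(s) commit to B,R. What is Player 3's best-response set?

P3 best: {Y,Z}

u_3(X vs B,R) = 3
u_3(Y vs B,R) = 7
u_3(Z vs B,R) = 7
max payoff 7 at {Y,Z}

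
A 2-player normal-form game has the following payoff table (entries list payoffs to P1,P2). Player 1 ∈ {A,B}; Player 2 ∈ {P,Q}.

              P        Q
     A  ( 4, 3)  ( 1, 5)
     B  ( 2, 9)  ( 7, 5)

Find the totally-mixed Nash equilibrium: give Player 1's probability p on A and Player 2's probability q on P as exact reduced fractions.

P1 indiff ⇒ q·4+(1-q)·1 = q·2+(1-q)·7 ⇒ q(2) = (1-q)(6) ⇒ q = 3/4
P2 indiff ⇒ p·3+(1-p)·9 = p·5+(1-p)·5 ⇒ p(-2) = (1-p)(-4) ⇒ p = 2/3

(p,q) = (2/3, 3/4)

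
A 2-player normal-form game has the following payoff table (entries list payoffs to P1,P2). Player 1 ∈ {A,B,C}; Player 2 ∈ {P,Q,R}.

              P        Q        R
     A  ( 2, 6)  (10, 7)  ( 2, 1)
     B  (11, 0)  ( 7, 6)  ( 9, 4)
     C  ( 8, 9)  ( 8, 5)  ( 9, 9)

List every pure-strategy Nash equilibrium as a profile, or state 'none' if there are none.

PSNE = {(A,Q), (C,R)}

(A,P): not NE [P1→B gives 11>2; P2→Q gives 7>6]
(A,Q): NE
(A,R): not NE [P1→C gives 9>2; P2→Q gives 7>1]
(B,P): not NE [P2→Q gives 6>0]
(B,Q): not NE [P1→A gives 10>7]
(B,R): not NE [P2→Q gives 6>4]
(C,P): not NE [P1→B gives 11>8]
(C,Q): not NE [P1→A gives 10>8; P2→R gives 9>5]
(C,R): NE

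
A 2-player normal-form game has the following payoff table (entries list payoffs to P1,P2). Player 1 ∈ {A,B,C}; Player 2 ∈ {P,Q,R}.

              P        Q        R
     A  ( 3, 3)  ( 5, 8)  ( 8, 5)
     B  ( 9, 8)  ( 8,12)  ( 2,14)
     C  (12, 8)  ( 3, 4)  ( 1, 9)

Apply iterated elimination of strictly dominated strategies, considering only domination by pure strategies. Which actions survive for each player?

Remaining: P1:{A,B} P2:{Q,R}

P2 drop P (R beats it: A:5>3 B:14>8 C:9>8)
P1 drop C (A beats it: Q:5>3 R:8>1)
P1→{A,B} P2→{Q,R}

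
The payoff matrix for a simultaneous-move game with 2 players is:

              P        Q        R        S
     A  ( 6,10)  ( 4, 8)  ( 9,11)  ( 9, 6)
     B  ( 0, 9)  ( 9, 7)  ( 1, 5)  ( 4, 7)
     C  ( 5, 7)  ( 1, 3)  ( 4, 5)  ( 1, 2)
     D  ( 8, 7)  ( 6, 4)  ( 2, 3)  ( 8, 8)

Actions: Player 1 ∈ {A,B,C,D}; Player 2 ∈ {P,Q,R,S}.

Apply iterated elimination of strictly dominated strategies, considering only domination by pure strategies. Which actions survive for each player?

P1 drop C (A beats it: P:6>5 Q:4>1 R:9>4 S:9>1)
P2 drop Q (P beats it: A:10>8 B:9>7 D:7>4)
P1 drop B (A beats it: P:6>0 R:9>1 S:9>4)
P1→{A,D} P2→{P,R,S}

IESDS → P1:{A,D} P2:{P,R,S}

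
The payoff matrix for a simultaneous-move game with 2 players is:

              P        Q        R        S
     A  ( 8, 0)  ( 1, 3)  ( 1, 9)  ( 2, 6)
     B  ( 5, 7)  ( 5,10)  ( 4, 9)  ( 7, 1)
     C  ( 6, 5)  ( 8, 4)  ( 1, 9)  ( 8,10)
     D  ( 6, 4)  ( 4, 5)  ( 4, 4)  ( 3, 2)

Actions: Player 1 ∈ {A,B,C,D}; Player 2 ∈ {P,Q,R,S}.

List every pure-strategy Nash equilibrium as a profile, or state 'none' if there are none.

(A,P): not NE [P2→R gives 9>0]
(A,Q): not NE [P1→C gives 8>1; P2→R gives 9>3]
(A,R): not NE [P1→D gives 4>1]
(A,S): not NE [P1→C gives 8>2; P2→R gives 9>6]
(B,P): not NE [P1→A gives 8>5; P2→Q gives 10>7]
(B,Q): not NE [P1→C gives 8>5]
(B,R): not NE [P2→Q gives 10>9]
(B,S): not NE [P1→C gives 8>7; P2→Q gives 10>1]
(C,P): not NE [P1→A gives 8>6; P2→S gives 10>5]
(C,Q): not NE [P2→S gives 10>4]
(C,R): not NE [P1→D gives 4>1; P2→S gives 10>9]
(C,S): NE
(D,P): not NE [P1→A gives 8>6; P2→Q gives 5>4]
(D,Q): not NE [P1→C gives 8>4]
(D,R): not NE [P2→Q gives 5>4]
(D,S): not NE [P1→C gives 8>3; P2→Q gives 5>2]

Nash profiles: (C,S)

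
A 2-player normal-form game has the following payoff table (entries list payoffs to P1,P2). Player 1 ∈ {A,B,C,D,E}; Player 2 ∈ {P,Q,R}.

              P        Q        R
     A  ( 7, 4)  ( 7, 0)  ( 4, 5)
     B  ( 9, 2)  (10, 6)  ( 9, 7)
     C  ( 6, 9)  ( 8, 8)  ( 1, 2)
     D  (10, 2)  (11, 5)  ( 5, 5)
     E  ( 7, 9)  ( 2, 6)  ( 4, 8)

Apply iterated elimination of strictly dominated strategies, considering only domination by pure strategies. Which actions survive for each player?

Survivors P1:{B,D} P2:{Q,R}

P1 drop A (B beats it: P:9>7 Q:10>7 R:9>4)
P1 drop C (B beats it: P:9>6 Q:10>8 R:9>1)
P1 drop E (B beats it: P:9>7 Q:10>2 R:9>4)
P2 drop P (Q beats it: B:6>2 D:5>2)
P1→{B,D} P2→{Q,R}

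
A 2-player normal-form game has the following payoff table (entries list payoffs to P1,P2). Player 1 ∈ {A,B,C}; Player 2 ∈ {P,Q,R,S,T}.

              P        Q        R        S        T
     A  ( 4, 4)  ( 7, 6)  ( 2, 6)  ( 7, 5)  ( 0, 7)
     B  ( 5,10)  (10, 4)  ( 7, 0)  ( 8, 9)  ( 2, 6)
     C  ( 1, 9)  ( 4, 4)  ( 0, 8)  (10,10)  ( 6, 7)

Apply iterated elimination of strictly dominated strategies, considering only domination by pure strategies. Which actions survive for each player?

P1 drop A (B beats it: P:5>4 Q:10>7 R:7>2 S:8>7 T:2>0)
P2 drop Q (P beats it: B:10>4 C:9>4)
P2 drop R (P beats it: B:10>0 C:9>8)
P2 drop T (P beats it: B:10>6 C:9>7)
P1→{B,C} P2→{P,S}

IESDS → P1:{B,C} P2:{P,S}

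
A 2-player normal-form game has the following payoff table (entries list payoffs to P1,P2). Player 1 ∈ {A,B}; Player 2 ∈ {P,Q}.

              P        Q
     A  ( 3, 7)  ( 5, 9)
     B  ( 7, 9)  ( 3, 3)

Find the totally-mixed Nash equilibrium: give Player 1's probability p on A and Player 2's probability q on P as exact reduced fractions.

P1 indiff ⇒ q·3+(1-q)·5 = q·7+(1-q)·3 ⇒ q(-4) = (1-q)(-2) ⇒ q = 1/3
P2 indiff ⇒ p·7+(1-p)·9 = p·9+(1-p)·3 ⇒ p(-2) = (1-p)(-6) ⇒ p = 3/4

P1 mixes 3/4 on A; P2 mixes 1/3 on P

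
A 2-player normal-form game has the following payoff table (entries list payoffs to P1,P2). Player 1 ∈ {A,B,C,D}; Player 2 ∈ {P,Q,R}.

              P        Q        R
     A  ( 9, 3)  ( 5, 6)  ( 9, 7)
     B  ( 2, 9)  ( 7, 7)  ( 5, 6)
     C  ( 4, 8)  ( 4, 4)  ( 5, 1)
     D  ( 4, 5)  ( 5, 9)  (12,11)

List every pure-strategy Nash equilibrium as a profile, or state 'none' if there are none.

(A,P): not NE [P2→R gives 7>3]
(A,Q): not NE [P1→B gives 7>5; P2→R gives 7>6]
(A,R): not NE [P1→D gives 12>9]
(B,P): not NE [P1→A gives 9>2]
(B,Q): not NE [P2→P gives 9>7]
(B,R): not NE [P1→D gives 12>5; P2→P gives 9>6]
(C,P): not NE [P1→A gives 9>4]
(C,Q): not NE [P1→B gives 7>4; P2→P gives 8>4]
(C,R): not NE [P1→D gives 12>5; P2→P gives 8>1]
(D,P): not NE [P1→A gives 9>4; P2→R gives 11>5]
(D,Q): not NE [P1→B gives 7>5; P2→R gives 11>9]
(D,R): NE

PSNE = {(D,R)}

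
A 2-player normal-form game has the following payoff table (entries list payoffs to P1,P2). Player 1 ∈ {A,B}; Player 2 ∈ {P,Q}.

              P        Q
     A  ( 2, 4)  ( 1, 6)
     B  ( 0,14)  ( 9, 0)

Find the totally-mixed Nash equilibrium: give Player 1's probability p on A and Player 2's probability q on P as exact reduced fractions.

P1 indiff ⇒ q·2+(1-q)·1 = q·0+(1-q)·9 ⇒ q(2) = (1-q)(8) ⇒ q = 4/5
P2 indiff ⇒ p·4+(1-p)·14 = p·6+(1-p)·0 ⇒ p(-2) = (1-p)(-14) ⇒ p = 7/8

P1 mixes 7/8 on A; P2 mixes 4/5 on P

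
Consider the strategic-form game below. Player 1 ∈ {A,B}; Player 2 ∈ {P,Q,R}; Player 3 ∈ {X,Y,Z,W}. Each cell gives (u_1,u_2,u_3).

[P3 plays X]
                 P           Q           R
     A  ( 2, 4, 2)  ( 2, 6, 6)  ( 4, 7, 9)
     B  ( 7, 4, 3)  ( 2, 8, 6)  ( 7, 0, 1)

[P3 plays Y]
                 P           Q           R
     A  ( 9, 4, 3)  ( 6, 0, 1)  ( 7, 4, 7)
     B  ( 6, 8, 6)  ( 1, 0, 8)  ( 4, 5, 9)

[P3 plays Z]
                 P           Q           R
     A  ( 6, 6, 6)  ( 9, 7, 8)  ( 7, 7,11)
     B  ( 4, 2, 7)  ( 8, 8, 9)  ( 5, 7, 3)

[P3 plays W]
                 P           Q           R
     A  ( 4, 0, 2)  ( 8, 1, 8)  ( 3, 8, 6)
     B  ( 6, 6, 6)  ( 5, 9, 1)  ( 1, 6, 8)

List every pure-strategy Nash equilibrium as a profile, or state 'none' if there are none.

(A,P,X): not NE [P1→B gives 7>2; P2→R gives 7>4; P3→Z gives 6>2]
(A,P,Y): not NE [P3→Z gives 6>3]
(A,P,Z): not NE [P2→R gives 7>6]
(A,P,W): not NE [P1→B gives 6>4; P2→R gives 8>0; P3→Z gives 6>2]
(A,Q,X): not NE [P2→R gives 7>6; P3→W gives 8>6]
(A,Q,Y): not NE [P2→R gives 4>0; P3→W gives 8>1]
(A,Q,Z): NE
(A,Q,W): not NE [P2→R gives 8>1]
(A,R,X): not NE [P1→B gives 7>4; P3→Z gives 11>9]
(A,R,Y): not NE [P3→Z gives 11>7]
(A,R,Z): NE
(A,R,W): not NE [P3→Z gives 11>6]
(B,P,X): not NE [P2→Q gives 8>4; P3→Z gives 7>3]
(B,P,Y): not NE [P1→A gives 9>6; P3→Z gives 7>6]
(B,P,Z): not NE [P1→A gives 6>4; P2→Q gives 8>2]
(B,P,W): not NE [P2→Q gives 9>6; P3→Z gives 7>6]
(B,Q,X): not NE [P3→Z gives 9>6]
(B,Q,Y): not NE [P1→A gives 6>1; P2→P gives 8>0; P3→Z gives 9>8]
(B,Q,Z): not NE [P1→A gives 9>8]
(B,Q,W): not NE [P1→A gives 8>5; P3→Z gives 9>1]
(B,R,X): not NE [P2→Q gives 8>0; P3→Y gives 9>1]
(B,R,Y): not NE [P1→A gives 7>4; P2→P gives 8>5]
(B,R,Z): not NE [P1→A gives 7>5; P2→Q gives 8>7; P3→Y gives 9>3]
(B,R,W): not NE [P1→A gives 3>1; P2→Q gives 9>6; P3→Y gives 9>8]

PSNE = {(A,Q,Z), (A,R,Z)}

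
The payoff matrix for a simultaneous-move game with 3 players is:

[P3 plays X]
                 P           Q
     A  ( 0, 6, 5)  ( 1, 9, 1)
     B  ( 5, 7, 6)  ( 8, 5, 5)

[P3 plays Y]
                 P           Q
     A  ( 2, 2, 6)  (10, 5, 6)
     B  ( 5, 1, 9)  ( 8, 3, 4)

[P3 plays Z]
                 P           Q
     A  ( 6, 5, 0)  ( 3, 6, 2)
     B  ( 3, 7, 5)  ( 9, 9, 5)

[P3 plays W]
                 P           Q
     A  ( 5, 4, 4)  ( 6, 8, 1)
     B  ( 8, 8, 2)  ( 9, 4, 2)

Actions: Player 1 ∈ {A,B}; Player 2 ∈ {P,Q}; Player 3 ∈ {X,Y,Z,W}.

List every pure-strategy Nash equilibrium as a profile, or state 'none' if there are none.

(A,P,X): not NE [P1→B gives 5>0; P2→Q gives 9>6; P3→Y gives 6>5]
(A,P,Y): not NE [P1→B gives 5>2; P2→Q gives 5>2]
(A,P,Z): not NE [P2→Q gives 6>5; P3→Y gives 6>0]
(A,P,W): not NE [P1→B gives 8>5; P2→Q gives 8>4; P3→Y gives 6>4]
(A,Q,X): not NE [P1→B gives 8>1; P3→Y gives 6>1]
(A,Q,Y): NE
(A,Q,Z): not NE [P1→B gives 9>3; P3→Y gives 6>2]
(A,Q,W): not NE [P1→B gives 9>6; P3→Y gives 6>1]
(B,P,X): not NE [P3→Y gives 9>6]
(B,P,Y): not NE [P2→Q gives 3>1]
(B,P,Z): not NE [P1→A gives 6>3; P2→Q gives 9>7; P3→Y gives 9>5]
(B,P,W): not NE [P3→Y gives 9>2]
(B,Q,X): not NE [P2→P gives 7>5]
(B,Q,Y): not NE [P1→A gives 10>8; P3→Z gives 5>4]
(B,Q,Z): NE
(B,Q,W): not NE [P2→P gives 8>4; P3→Z gives 5>2]

Nash profiles: (A,Q,Y), (B,Q,Z)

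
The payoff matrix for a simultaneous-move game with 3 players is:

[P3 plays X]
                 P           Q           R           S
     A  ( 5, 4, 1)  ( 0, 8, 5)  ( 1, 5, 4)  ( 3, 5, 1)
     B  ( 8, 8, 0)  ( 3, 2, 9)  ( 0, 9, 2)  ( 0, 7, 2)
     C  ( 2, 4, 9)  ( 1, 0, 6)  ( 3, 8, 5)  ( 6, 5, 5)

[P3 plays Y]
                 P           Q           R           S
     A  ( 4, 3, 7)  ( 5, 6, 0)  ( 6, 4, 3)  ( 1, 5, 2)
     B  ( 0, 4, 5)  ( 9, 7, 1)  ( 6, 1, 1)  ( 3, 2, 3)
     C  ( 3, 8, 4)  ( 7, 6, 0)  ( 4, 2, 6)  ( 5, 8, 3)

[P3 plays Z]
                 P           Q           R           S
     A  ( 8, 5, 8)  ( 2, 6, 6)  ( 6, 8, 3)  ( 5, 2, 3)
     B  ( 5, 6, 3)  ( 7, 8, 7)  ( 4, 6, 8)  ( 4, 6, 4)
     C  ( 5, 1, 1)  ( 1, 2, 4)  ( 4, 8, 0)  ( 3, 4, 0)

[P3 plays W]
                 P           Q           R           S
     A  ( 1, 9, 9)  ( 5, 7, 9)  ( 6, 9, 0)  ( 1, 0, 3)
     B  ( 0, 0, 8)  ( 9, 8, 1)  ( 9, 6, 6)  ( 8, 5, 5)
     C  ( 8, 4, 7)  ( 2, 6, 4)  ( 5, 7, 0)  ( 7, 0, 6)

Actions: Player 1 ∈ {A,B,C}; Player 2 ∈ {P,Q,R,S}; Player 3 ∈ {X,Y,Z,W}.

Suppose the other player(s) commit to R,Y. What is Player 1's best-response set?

argmax u_1 = {A,B}

u_1(A vs R,Y) = 6
u_1(B vs R,Y) = 6
u_1(C vs R,Y) = 4
max payoff 6 at {A,B}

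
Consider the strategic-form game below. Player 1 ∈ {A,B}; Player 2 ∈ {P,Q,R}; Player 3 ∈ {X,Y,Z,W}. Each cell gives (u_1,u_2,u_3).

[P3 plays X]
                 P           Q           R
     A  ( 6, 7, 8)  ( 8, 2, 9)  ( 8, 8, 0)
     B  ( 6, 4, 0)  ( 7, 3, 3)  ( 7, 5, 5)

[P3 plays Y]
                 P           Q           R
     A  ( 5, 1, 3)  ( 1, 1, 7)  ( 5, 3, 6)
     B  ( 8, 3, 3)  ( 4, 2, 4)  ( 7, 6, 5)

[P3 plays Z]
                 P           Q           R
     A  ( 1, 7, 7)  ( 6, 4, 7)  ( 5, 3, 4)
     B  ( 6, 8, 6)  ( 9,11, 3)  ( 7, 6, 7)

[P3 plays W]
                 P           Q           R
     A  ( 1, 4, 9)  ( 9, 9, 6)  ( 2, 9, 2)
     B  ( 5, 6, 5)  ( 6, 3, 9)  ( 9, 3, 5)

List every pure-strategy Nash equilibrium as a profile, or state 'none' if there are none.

No pure NE.

(A,P,X): not NE [P2→R gives 8>7; P3→W gives 9>8]
(A,P,Y): not NE [P1→B gives 8>5; P2→R gives 3>1; P3→W gives 9>3]
(A,P,Z): not NE [P1→B gives 6>1; P3→W gives 9>7]
(A,P,W): not NE [P1→B gives 5>1; P2→R gives 9>4]
(A,Q,X): not NE [P2→R gives 8>2]
(A,Q,Y): not NE [P1→B gives 4>1; P2→R gives 3>1; P3→X gives 9>7]
(A,Q,Z): not NE [P1→B gives 9>6; P2→P gives 7>4; P3→X gives 9>7]
(A,Q,W): not NE [P3→X gives 9>6]
(A,R,X): not NE [P3→Y gives 6>0]
(A,R,Y): not NE [P1→B gives 7>5]
(A,R,Z): not NE [P1→B gives 7>5; P2→P gives 7>3; P3→Y gives 6>4]
(A,R,W): not NE [P1→B gives 9>2; P3→Y gives 6>2]
(B,P,X): not NE [P2→R gives 5>4; P3→Z gives 6>0]
(B,P,Y): not NE [P2→R gives 6>3; P3→Z gives 6>3]
(B,P,Z): not NE [P2→Q gives 11>8]
(B,P,W): not NE [P3→Z gives 6>5]
(B,Q,X): not NE [P1→A gives 8>7; P2→R gives 5>3; P3→W gives 9>3]
(B,Q,Y): not NE [P2→R gives 6>2; P3→W gives 9>4]
(B,Q,Z): not NE [P3→W gives 9>3]
(B,Q,W): not NE [P1→A gives 9>6; P2→P gives 6>3]
(B,R,X): not NE [P1→A gives 8>7; P3→Z gives 7>5]
(B,R,Y): not NE [P3→Z gives 7>5]
(B,R,Z): not NE [P2→Q gives 11>6]
(B,R,W): not NE [P2→P gives 6>3; P3→Z gives 7>5]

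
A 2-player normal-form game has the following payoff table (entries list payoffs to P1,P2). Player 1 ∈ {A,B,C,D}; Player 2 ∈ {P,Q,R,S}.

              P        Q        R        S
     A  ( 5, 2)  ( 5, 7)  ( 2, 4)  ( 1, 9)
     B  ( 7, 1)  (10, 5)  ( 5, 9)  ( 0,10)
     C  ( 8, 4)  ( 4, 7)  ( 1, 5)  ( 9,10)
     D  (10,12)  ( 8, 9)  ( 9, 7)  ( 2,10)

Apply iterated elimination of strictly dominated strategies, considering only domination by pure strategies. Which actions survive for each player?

Remaining: P1:{C,D} P2:{P,S}

P1 drop A (D beats it: P:10>5 Q:8>5 R:9>2 S:2>1)
P2 drop Q (S beats it: B:10>5 C:10>7 D:10>9)
P1 drop B (D beats it: P:10>7 R:9>5 S:2>0)
P2 drop R (S beats it: C:10>5 D:10>7)
P1→{C,D} P2→{P,S}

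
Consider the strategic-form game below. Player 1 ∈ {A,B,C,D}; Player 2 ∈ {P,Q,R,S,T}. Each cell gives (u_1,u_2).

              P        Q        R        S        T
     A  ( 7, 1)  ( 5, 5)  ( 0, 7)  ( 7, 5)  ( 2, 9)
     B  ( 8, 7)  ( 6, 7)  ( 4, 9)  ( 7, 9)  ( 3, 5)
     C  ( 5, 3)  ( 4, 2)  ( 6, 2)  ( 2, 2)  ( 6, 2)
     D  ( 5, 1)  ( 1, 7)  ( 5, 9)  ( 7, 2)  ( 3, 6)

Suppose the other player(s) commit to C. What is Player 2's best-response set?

argmax u_2 = {P}

u_2(P vs C) = 3
u_2(Q vs C) = 2
u_2(R vs C) = 2
u_2(S vs C) = 2
u_2(T vs C) = 2
max payoff 3 at {P}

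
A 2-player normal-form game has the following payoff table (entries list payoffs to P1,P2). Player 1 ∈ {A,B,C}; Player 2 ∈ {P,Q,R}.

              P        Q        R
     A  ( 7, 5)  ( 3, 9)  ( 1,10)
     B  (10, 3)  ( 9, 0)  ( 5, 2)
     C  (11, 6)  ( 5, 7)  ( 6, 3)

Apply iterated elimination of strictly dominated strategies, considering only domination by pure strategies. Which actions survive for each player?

Survivors P1:{B,C} P2:{P,Q}

P1 drop A (B beats it: P:10>7 Q:9>3 R:5>1)
P2 drop R (P beats it: B:3>2 C:6>3)
P1→{B,C} P2→{P,Q}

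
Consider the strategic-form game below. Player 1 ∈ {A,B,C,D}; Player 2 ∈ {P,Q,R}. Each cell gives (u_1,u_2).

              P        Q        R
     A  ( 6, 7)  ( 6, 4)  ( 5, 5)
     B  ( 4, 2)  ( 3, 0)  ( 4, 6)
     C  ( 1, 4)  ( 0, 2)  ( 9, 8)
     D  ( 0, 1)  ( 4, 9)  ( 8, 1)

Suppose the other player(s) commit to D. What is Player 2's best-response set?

u_2(P vs D) = 1
u_2(Q vs D) = 9
u_2(R vs D) = 1
max payoff 9 at {Q}

argmax u_2 = {Q}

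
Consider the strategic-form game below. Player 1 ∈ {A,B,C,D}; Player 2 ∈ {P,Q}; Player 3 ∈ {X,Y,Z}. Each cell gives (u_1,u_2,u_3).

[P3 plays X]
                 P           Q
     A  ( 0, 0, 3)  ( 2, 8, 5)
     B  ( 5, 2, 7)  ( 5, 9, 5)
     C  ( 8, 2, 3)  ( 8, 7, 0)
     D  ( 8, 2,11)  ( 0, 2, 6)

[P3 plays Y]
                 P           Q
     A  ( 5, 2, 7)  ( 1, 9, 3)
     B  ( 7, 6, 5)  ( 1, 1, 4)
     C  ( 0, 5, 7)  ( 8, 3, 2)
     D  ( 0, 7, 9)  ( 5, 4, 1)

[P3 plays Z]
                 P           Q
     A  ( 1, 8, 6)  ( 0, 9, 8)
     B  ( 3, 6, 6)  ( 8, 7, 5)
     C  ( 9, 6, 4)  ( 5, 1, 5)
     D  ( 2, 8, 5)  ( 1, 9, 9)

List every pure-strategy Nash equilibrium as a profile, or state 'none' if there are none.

PSNE = {(B,Q,Z), (D,P,X)}

(A,P,X): not NE [P1→D gives 8>0; P2→Q gives 8>0; P3→Y gives 7>3]
(A,P,Y): not NE [P1→B gives 7>5; P2→Q gives 9>2]
(A,P,Z): not NE [P1→C gives 9>1; P2→Q gives 9>8; P3→Y gives 7>6]
(A,Q,X): not NE [P1→C gives 8>2; P3→Z gives 8>5]
(A,Q,Y): not NE [P1→C gives 8>1; P3→Z gives 8>3]
(A,Q,Z): not NE [P1→B gives 8>0]
(B,P,X): not NE [P1→D gives 8>5; P2→Q gives 9>2]
(B,P,Y): not NE [P3→X gives 7>5]
(B,P,Z): not NE [P1→C gives 9>3; P2→Q gives 7>6; P3→X gives 7>6]
(B,Q,X): not NE [P1→C gives 8>5]
(B,Q,Y): not NE [P1→C gives 8>1; P2→P gives 6>1; P3→Z gives 5>4]
(B,Q,Z): NE
(C,P,X): not NE [P2→Q gives 7>2; P3→Y gives 7>3]
(C,P,Y): not NE [P1→B gives 7>0]
(C,P,Z): not NE [P3→Y gives 7>4]
(C,Q,X): not NE [P3→Z gives 5>0]
(C,Q,Y): not NE [P2→P gives 5>3; P3→Z gives 5>2]
(C,Q,Z): not NE [P1→B gives 8>5; P2→P gives 6>1]
(D,P,X): NE
(D,P,Y): not NE [P1→B gives 7>0; P3→X gives 11>9]
(D,P,Z): not NE [P1→C gives 9>2; P2→Q gives 9>8; P3→X gives 11>5]
(D,Q,X): not NE [P1→C gives 8>0; P3→Z gives 9>6]
(D,Q,Y): not NE [P1→C gives 8>5; P2→P gives 7>4; P3→Z gives 9>1]
(D,Q,Z): not NE [P1→B gives 8>1]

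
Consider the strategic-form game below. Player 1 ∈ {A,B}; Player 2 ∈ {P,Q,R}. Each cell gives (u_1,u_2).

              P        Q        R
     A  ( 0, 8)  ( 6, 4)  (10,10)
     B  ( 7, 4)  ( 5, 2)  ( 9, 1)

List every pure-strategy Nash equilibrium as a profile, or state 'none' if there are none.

(A,P): not NE [P1→B gives 7>0; P2→R gives 10>8]
(A,Q): not NE [P2→R gives 10>4]
(A,R): NE
(B,P): NE
(B,Q): not NE [P1→A gives 6>5; P2→P gives 4>2]
(B,R): not NE [P1→A gives 10>9; P2→P gives 4>1]

NE set: (A,R), (B,P)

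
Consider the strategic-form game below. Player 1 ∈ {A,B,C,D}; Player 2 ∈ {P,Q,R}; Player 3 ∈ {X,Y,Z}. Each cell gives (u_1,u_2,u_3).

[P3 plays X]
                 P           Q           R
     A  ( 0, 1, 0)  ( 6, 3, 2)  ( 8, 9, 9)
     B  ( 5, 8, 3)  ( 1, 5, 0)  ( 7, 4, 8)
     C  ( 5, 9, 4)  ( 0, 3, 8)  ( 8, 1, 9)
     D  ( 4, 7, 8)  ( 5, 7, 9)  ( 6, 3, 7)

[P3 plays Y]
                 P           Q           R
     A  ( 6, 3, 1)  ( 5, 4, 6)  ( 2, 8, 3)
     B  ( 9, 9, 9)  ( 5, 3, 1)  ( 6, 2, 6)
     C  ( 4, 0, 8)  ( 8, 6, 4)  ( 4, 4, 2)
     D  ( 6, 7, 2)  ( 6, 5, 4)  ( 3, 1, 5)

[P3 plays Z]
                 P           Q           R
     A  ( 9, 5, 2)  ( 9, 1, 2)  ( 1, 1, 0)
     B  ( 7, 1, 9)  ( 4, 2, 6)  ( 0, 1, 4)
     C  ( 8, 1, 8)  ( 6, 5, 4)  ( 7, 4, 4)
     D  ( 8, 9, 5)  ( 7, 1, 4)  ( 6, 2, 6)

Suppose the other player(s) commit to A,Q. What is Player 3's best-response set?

BR_3 = {Y}

u_3(X vs A,Q) = 2
u_3(Y vs A,Q) = 6
u_3(Z vs A,Q) = 2
max payoff 6 at {Y}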